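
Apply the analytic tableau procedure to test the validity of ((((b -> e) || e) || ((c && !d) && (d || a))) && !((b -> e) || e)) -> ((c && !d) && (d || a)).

Valid

Assume the negation and expand:
Initial set: {!(((((b -> e) || e) || ((c && !d) && (d || a))) && !((b -> e) || e)) -> ((c && !d) && (d || a)))}.
!(((((b -> e) || e) || ((c && !d) && (d || a))) && !((b -> e) || e)) -> ((c && !d) && (d || a))): α-rule — add ((((b -> e) || e) || ((c && !d) && (d || a))) && !((b -> e) || e)), !((c && !d) && (d || a)).
((((b -> e) || e) || ((c && !d) && (d || a))) && !((b -> e) || e)): α-rule — add (((b -> e) || e) || ((c && !d) && (d || a))), !((b -> e) || e).
!((b -> e) || e): α-rule — add !(b -> e), !e.
!(b -> e): α-rule — add b, !e.
!((c && !d) && (d || a)): β-rule — branch into !(c && !d)  //  !(d || a).
  branch 1 (add !(c && !d)):
    (((b -> e) || e) || ((c && !d) && (d || a))): β-rule — branch into ((b -> e) || e)  //  ((c && !d) && (d || a)).
      branch 1.1 (add ((b -> e) || e)):
        !(c && !d): β-rule — branch into !c  //  !!d.
          branch 1.1.1 (add !c):
            ((b -> e) || e): β-rule — branch into (b -> e)  //  e.
              branch 1.1.1.1 (add (b -> e)):
                (b -> e): β-rule — branch into !b  //  e.
                  branch 1.1.1.1.1 (add !b):
                    × closes — contains both b and !b.
                  branch 1.1.1.1.2 (add e):
                    × closes — contains both e and !e.
              branch 1.1.1.2 (add e):
                × closes — contains both e and !e.
          branch 1.1.2 (add !!d):
            ((b -> e) || e): β-rule — branch into (b -> e)  //  e.
              branch 1.1.2.1 (add (b -> e)):
                (b -> e): β-rule — branch into !b  //  e.
                  branch 1.1.2.1.1 (add !b):
                    × closes — contains both b and !b.
                  branch 1.1.2.1.2 (add e):
                    × closes — contains both e and !e.
              branch 1.1.2.2 (add e):
                × closes — contains both e and !e.
      branch 1.2 (add ((c && !d) && (d || a))):
        ((c && !d) && (d || a)): α-rule — add (c && !d), (d || a).
        (c && !d): α-rule — add c, !d.
        !(c && !d): β-rule — branch into !c  //  !!d.
          branch 1.2.1 (add !c):
            × closes — contains both c and !c.
          branch 1.2.2 (add !!d):
            × closes — contains both d and !d.
  branch 2 (add !(d || a)):
    !(d || a): α-rule — add !d, !a.
    (((b -> e) || e) || ((c && !d) && (d || a))): β-rule — branch into ((b -> e) || e)  //  ((c && !d) && (d || a)).
      branch 2.1 (add ((b -> e) || e)):
        ((b -> e) || e): β-rule — branch into (b -> e)  //  e.
          branch 2.1.1 (add (b -> e)):
            (b -> e): β-rule — branch into !b  //  e.
              branch 2.1.1.1 (add !b):
                × closes — contains both b and !b.
              branch 2.1.1.2 (add e):
                × closes — contains both e and !e.
          branch 2.1.2 (add e):
            × closes — contains both e and !e.
      branch 2.2 (add ((c && !d) && (d || a))):
        ((c && !d) && (d || a)): α-rule — add (c && !d), (d || a).
        (c && !d): α-rule — add c, !d.
        (d || a): β-rule — branch into d  //  a.
          branch 2.2.1 (add d):
            × closes — contains both d and !d.
          branch 2.2.2 (add a):
            × closes — contains both a and !a.
All 13 branches close.
Every branch closed, so the negation is unsatisfiable and the formula is valid.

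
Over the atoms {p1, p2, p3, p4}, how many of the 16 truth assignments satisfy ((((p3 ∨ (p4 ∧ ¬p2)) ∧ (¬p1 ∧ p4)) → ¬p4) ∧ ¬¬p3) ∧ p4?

Initial set: {(((((p3 ∨ (p4 ∧ ¬p2)) ∧ (¬p1 ∧ p4)) → ¬p4) ∧ ¬¬p3) ∧ p4)}.
(((((p3 ∨ (p4 ∧ ¬p2)) ∧ (¬p1 ∧ p4)) → ¬p4) ∧ ¬¬p3) ∧ p4): α-rule — add ((((p3 ∨ (p4 ∧ ¬p2)) ∧ (¬p1 ∧ p4)) → ¬p4) ∧ ¬¬p3), p4.
((((p3 ∨ (p4 ∧ ¬p2)) ∧ (¬p1 ∧ p4)) → ¬p4) ∧ ¬¬p3): α-rule — add (((p3 ∨ (p4 ∧ ¬p2)) ∧ (¬p1 ∧ p4)) → ¬p4), ¬¬p3.
¬¬p3: drop double negation, giving p3.
(((p3 ∨ (p4 ∧ ¬p2)) ∧ (¬p1 ∧ p4)) → ¬p4): β-rule — branch into ¬((p3 ∨ (p4 ∧ ¬p2)) ∧ (¬p1 ∧ p4))  //  ¬p4.
  branch 1 (add ¬((p3 ∨ (p4 ∧ ¬p2)) ∧ (¬p1 ∧ p4))):
    ¬((p3 ∨ (p4 ∧ ¬p2)) ∧ (¬p1 ∧ p4)): β-rule — branch into ¬(p3 ∨ (p4 ∧ ¬p2))  //  ¬(¬p1 ∧ p4).
      branch 1.1 (add ¬(p3 ∨ (p4 ∧ ¬p2))):
        ¬(p3 ∨ (p4 ∧ ¬p2)): α-rule — add ¬p3, ¬(p4 ∧ ¬p2).
        × closes — contains both p3 and ¬p3.
      branch 1.2 (add ¬(¬p1 ∧ p4)):
        ¬(¬p1 ∧ p4): β-rule — branch into ¬¬p1  //  ¬p4.
          branch 1.2.1 (add ¬¬p1):
            ○ open, literals {p1=T, p3=T, p4=T}.
          branch 1.2.2 (add ¬p4):
            × closes — contains both p4 and ¬p4.
  branch 2 (add ¬p4):
    × closes — contains both p4 and ¬p4.
3 branches closed, 1 open.
Each open branch fixes some atoms; the unmentioned ones are free. Counting distinct full assignments: branch {p1=T, p3=T, p4=T} (p2) contributes 2 new. Total: 2.

2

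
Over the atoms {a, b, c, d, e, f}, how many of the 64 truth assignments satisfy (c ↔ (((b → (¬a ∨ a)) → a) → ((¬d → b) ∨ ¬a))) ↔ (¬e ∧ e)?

32

Initial set: {T ((c ↔ (((b → (¬a ∨ a)) → a) → ((¬d → b) ∨ ¬a))) ↔ (¬e ∧ e))}.
T ((c ↔ (((b → (¬a ∨ a)) → a) → ((¬d → b) ∨ ¬a))) ↔ (¬e ∧ e)): β-rule — branch into T (c ↔ (((b → (¬a ∨ a)) → a) → ((¬d → b) ∨ ¬a))), T (¬e ∧ e)  //  F (c ↔ (((b → (¬a ∨ a)) → a) → ((¬d → b) ∨ ¬a))), F (¬e ∧ e).
  branch 1 (add T (c ↔ (((b → (¬a ∨ a)) → a) → ((¬d → b) ∨ ¬a))), T (¬e ∧ e)):
    T (¬e ∧ e): α-rule — add T ¬e, T e.
    × closes — contains both e and ¬e.
  branch 2 (add F (c ↔ (((b → (¬a ∨ a)) → a) → ((¬d → b) ∨ ¬a))), F (¬e ∧ e)):
    F (c ↔ (((b → (¬a ∨ a)) → a) → ((¬d → b) ∨ ¬a))): β-rule — branch into T c, F (((b → (¬a ∨ a)) → a) → ((¬d → b) ∨ ¬a))  //  F c, T (((b → (¬a ∨ a)) → a) → ((¬d → b) ∨ ¬a)).
      branch 2.1 (add T c, F (((b → (¬a ∨ a)) → a) → ((¬d → b) ∨ ¬a))):
        F (((b → (¬a ∨ a)) → a) → ((¬d → b) ∨ ¬a)): α-rule — add T ((b → (¬a ∨ a)) → a), F ((¬d → b) ∨ ¬a).
        F ((¬d → b) ∨ ¬a): α-rule — add F (¬d → b), F ¬a.
        F (¬d → b): α-rule — add T ¬d, F b.
        F (¬e ∧ e): β-rule — branch into F ¬e  //  F e.
          branch 2.1.1 (add F ¬e):
            T ((b → (¬a ∨ a)) → a): β-rule — branch into F (b → (¬a ∨ a))  //  T a.
              branch 2.1.1.1 (add F (b → (¬a ∨ a))):
                F (b → (¬a ∨ a)): α-rule — add T b, F (¬a ∨ a).
                × closes — contains both b and ¬b.
              branch 2.1.1.2 (add T a):
                ○ open, literals {a=true, b=false, c=true, d=false, e=true}.
          branch 2.1.2 (add F e):
            T ((b → (¬a ∨ a)) → a): β-rule — branch into F (b → (¬a ∨ a))  //  T a.
              branch 2.1.2.1 (add F (b → (¬a ∨ a))):
                F (b → (¬a ∨ a)): α-rule — add T b, F (¬a ∨ a).
                × closes — contains both b and ¬b.
              branch 2.1.2.2 (add T a):
                ○ open, literals {a=true, b=false, c=true, d=false, e=false}.
      branch 2.2 (add F c, T (((b → (¬a ∨ a)) → a) → ((¬d → b) ∨ ¬a))):
        F (¬e ∧ e): β-rule — branch into F ¬e  //  F e.
          branch 2.2.1 (add F ¬e):
            T (((b → (¬a ∨ a)) → a) → ((¬d → b) ∨ ¬a)): β-rule — branch into F ((b → (¬a ∨ a)) → a)  //  T ((¬d → b) ∨ ¬a).
              branch 2.2.1.1 (add F ((b → (¬a ∨ a)) → a)):
                F ((b → (¬a ∨ a)) → a): α-rule — add T (b → (¬a ∨ a)), F a.
                T (b → (¬a ∨ a)): β-rule — branch into F b  //  T (¬a ∨ a).
                  branch 2.2.1.1.1 (add F b):
                    ○ open, literals {a=false, b=false, c=false, e=true}.
                  branch 2.2.1.1.2 (add T (¬a ∨ a)):
                    T (¬a ∨ a): β-rule — branch into T ¬a  //  T a.
                      branch 2.2.1.1.2.1 (add T ¬a):
                        ○ open, literals {a=false, c=false, e=true}.
                      branch 2.2.1.1.2.2 (add T a):
                        × closes — contains both a and ¬a.
              branch 2.2.1.2 (add T ((¬d → b) ∨ ¬a)):
                T ((¬d → b) ∨ ¬a): β-rule — branch into T (¬d → b)  //  T ¬a.
                  branch 2.2.1.2.1 (add T (¬d → b)):
                    T (¬d → b): β-rule — branch into F ¬d  //  T b.
                      branch 2.2.1.2.1.1 (add F ¬d):
                        ○ open, literals {c=false, d=true, e=true}.
                      branch 2.2.1.2.1.2 (add T b):
                        ○ open, literals {b=true, c=false, e=true}.
                  branch 2.2.1.2.2 (add T ¬a):
                    ○ open, literals {a=false, c=false, e=true}.
          branch 2.2.2 (add F e):
            T (((b → (¬a ∨ a)) → a) → ((¬d → b) ∨ ¬a)): β-rule — branch into F ((b → (¬a ∨ a)) → a)  //  T ((¬d → b) ∨ ¬a).
              branch 2.2.2.1 (add F ((b → (¬a ∨ a)) → a)):
                F ((b → (¬a ∨ a)) → a): α-rule — add T (b → (¬a ∨ a)), F a.
                T (b → (¬a ∨ a)): β-rule — branch into F b  //  T (¬a ∨ a).
                  branch 2.2.2.1.1 (add F b):
                    ○ open, literals {a=false, b=false, c=false, e=false}.
                  branch 2.2.2.1.2 (add T (¬a ∨ a)):
                    T (¬a ∨ a): β-rule — branch into T ¬a  //  T a.
                      branch 2.2.2.1.2.1 (add T ¬a):
                        ○ open, literals {a=false, c=false, e=false}.
                      branch 2.2.2.1.2.2 (add T a):
                        × closes — contains both a and ¬a.
              branch 2.2.2.2 (add T ((¬d → b) ∨ ¬a)):
                T ((¬d → b) ∨ ¬a): β-rule — branch into T (¬d → b)  //  T ¬a.
                  branch 2.2.2.2.1 (add T (¬d → b)):
                    T (¬d → b): β-rule — branch into F ¬d  //  T b.
                      branch 2.2.2.2.1.1 (add F ¬d):
                        ○ open, literals {c=false, d=true, e=false}.
                      branch 2.2.2.2.1.2 (add T b):
                        ○ open, literals {b=true, c=false, e=false}.
                  branch 2.2.2.2.2 (add T ¬a):
                    ○ open, literals {a=false, c=false, e=false}.
5 branches closed, 12 open.
Each open branch fixes some atoms; the unmentioned ones are free. Counting distinct full assignments: branch {a=true, b=false, c=true, d=false, e=true} (f) contributes 2 new; branch {a=true, b=false, c=true, d=false, e=false} (f) contributes 2 new; branch {a=false, b=false, c=false, e=true} (d, f) contributes 4 new; branch {a=false, c=false, e=true} (b, d, f) contributes 4 new; branch {c=false, d=true, e=true} (a, b, f) contributes 4 new; branch {b=true, c=false, e=true} (a, d, f) contributes 2 new; branch {a=false, c=false, e=true} (b, d, f) contributes 0 new; branch {a=false, b=false, c=false, e=false} (d, f) contributes 4 new; branch {a=false, c=false, e=false} (b, d, f) contributes 4 new; branch {c=false, d=true, e=false} (a, b, f) contributes 4 new; branch {b=true, c=false, e=false} (a, d, f) contributes 2 new; branch {a=false, c=false, e=false} (b, d, f) contributes 0 new. Total: 32.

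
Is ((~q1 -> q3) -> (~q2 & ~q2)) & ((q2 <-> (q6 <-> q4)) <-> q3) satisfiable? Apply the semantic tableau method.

Initial set: {(((~q1 -> q3) -> (~q2 & ~q2)) & ((q2 <-> (q6 <-> q4)) <-> q3))}.
(((~q1 -> q3) -> (~q2 & ~q2)) & ((q2 <-> (q6 <-> q4)) <-> q3)): α-rule — add ((~q1 -> q3) -> (~q2 & ~q2)), ((q2 <-> (q6 <-> q4)) <-> q3).
((~q1 -> q3) -> (~q2 & ~q2)): β-rule — branch into ~(~q1 -> q3)  //  (~q2 & ~q2).
  branch 1 (add ~(~q1 -> q3)):
    ~(~q1 -> q3): α-rule — add ~q1, ~q3.
    ((q2 <-> (q6 <-> q4)) <-> q3): β-rule — branch into (q2 <-> (q6 <-> q4)), q3  //  ~(q2 <-> (q6 <-> q4)), ~q3.
      branch 1.1 (add (q2 <-> (q6 <-> q4)), q3):
        × closes — contains both q3 and ~q3.
      branch 1.2 (add ~(q2 <-> (q6 <-> q4)), ~q3):
        ~(q2 <-> (q6 <-> q4)): β-rule — branch into q2, ~(q6 <-> q4)  //  ~q2, (q6 <-> q4).
          branch 1.2.1 (add q2, ~(q6 <-> q4)):
            ~(q6 <-> q4): β-rule — branch into q6, ~q4  //  ~q6, q4.
              branch 1.2.1.1 (add q6, ~q4):
                ○ open, literals {q1=F, q2=T, q3=F, q4=F, q6=T}.
              branch 1.2.1.2 (add ~q6, q4):
                ○ open, literals {q1=F, q2=T, q3=F, q4=T, q6=F}.
          branch 1.2.2 (add ~q2, (q6 <-> q4)):
            (q6 <-> q4): β-rule — branch into q6, q4  //  ~q6, ~q4.
              branch 1.2.2.1 (add q6, q4):
                ○ open, literals {q1=F, q2=F, q3=F, q4=T, q6=T}.
              branch 1.2.2.2 (add ~q6, ~q4):
                ○ open, literals {q1=F, q2=F, q3=F, q4=F, q6=F}.
  branch 2 (add (~q2 & ~q2)):
    (~q2 & ~q2): α-rule — add ~q2, ~q2.
    ((q2 <-> (q6 <-> q4)) <-> q3): β-rule — branch into (q2 <-> (q6 <-> q4)), q3  //  ~(q2 <-> (q6 <-> q4)), ~q3.
      branch 2.1 (add (q2 <-> (q6 <-> q4)), q3):
        (q2 <-> (q6 <-> q4)): β-rule — branch into q2, (q6 <-> q4)  //  ~q2, ~(q6 <-> q4).
          branch 2.1.1 (add q2, (q6 <-> q4)):
            × closes — contains both q2 and ~q2.
          branch 2.1.2 (add ~q2, ~(q6 <-> q4)):
            ~(q6 <-> q4): β-rule — branch into q6, ~q4  //  ~q6, q4.
              branch 2.1.2.1 (add q6, ~q4):
                ○ open, literals {q2=F, q3=T, q4=F, q6=T}.
              branch 2.1.2.2 (add ~q6, q4):
                ○ open, literals {q2=F, q3=T, q4=T, q6=F}.
      branch 2.2 (add ~(q2 <-> (q6 <-> q4)), ~q3):
        ~(q2 <-> (q6 <-> q4)): β-rule — branch into q2, ~(q6 <-> q4)  //  ~q2, (q6 <-> q4).
          branch 2.2.1 (add q2, ~(q6 <-> q4)):
            × closes — contains both q2 and ~q2.
          branch 2.2.2 (add ~q2, (q6 <-> q4)):
            (q6 <-> q4): β-rule — branch into q6, q4  //  ~q6, ~q4.
              branch 2.2.2.1 (add q6, q4):
                ○ open, literals {q2=F, q3=F, q4=T, q6=T}.
              branch 2.2.2.2 (add ~q6, ~q4):
                ○ open, literals {q2=F, q3=F, q4=F, q6=F}.
3 branches closed, 8 open.
An open branch gives a satisfying assignment: q1=F, q2=T, q3=F, q4=F, q6=T.

Satisfiable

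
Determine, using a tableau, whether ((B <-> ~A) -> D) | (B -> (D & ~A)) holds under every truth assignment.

Assume the negation and expand:
Initial set: {~(((B <-> ~A) -> D) | (B -> (D & ~A)))}.
~(((B <-> ~A) -> D) | (B -> (D & ~A))): α-rule — add ~((B <-> ~A) -> D), ~(B -> (D & ~A)).
~((B <-> ~A) -> D): α-rule — add (B <-> ~A), ~D.
~(B -> (D & ~A)): α-rule — add B, ~(D & ~A).
(B <-> ~A): β-rule — branch into B, ~A  //  ~B, ~~A.
  branch 1 (add B, ~A):
    ~(D & ~A): β-rule — branch into ~D  //  ~~A.
      branch 1.1 (add ~D):
        ○ open, literals {A=false, B=true, D=false}.
      branch 1.2 (add ~~A):
        × closes — contains both A and ~A.
  branch 2 (add ~B, ~~A):
    × closes — contains both B and ~B.
2 branches closed, 1 open.
An open branch gives a countermodel: A=false, B=true, D=false (unmentioned atoms arbitrary); under it the original formula is false.

Not valid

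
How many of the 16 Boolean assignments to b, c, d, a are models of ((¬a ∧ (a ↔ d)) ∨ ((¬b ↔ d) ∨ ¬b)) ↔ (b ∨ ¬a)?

8

Initial set: {T (((¬a ∧ (a ↔ d)) ∨ ((¬b ↔ d) ∨ ¬b)) ↔ (b ∨ ¬a))}.
T (((¬a ∧ (a ↔ d)) ∨ ((¬b ↔ d) ∨ ¬b)) ↔ (b ∨ ¬a)): β-rule — branch into T ((¬a ∧ (a ↔ d)) ∨ ((¬b ↔ d) ∨ ¬b)), T (b ∨ ¬a)  //  F ((¬a ∧ (a ↔ d)) ∨ ((¬b ↔ d) ∨ ¬b)), F (b ∨ ¬a).
  branch 1 (add T ((¬a ∧ (a ↔ d)) ∨ ((¬b ↔ d) ∨ ¬b)), T (b ∨ ¬a)):
    T ((¬a ∧ (a ↔ d)) ∨ ((¬b ↔ d) ∨ ¬b)): β-rule — branch into T (¬a ∧ (a ↔ d))  //  T ((¬b ↔ d) ∨ ¬b).
      branch 1.1 (add T (¬a ∧ (a ↔ d))):
        T (¬a ∧ (a ↔ d)): α-rule — add T ¬a, T (a ↔ d).
        T (b ∨ ¬a): β-rule — branch into T b  //  T ¬a.
          branch 1.1.1 (add T b):
            T (a ↔ d): β-rule — branch into T a, T d  //  F a, F d.
              branch 1.1.1.1 (add T a, T d):
                × closes — contains both a and ¬a.
              branch 1.1.1.2 (add F a, F d):
                ○ open, literals {a=F, b=T, d=F}.
          branch 1.1.2 (add T ¬a):
            T (a ↔ d): β-rule — branch into T a, T d  //  F a, F d.
              branch 1.1.2.1 (add T a, T d):
                × closes — contains both a and ¬a.
              branch 1.1.2.2 (add F a, F d):
                ○ open, literals {a=F, d=F}.
      branch 1.2 (add T ((¬b ↔ d) ∨ ¬b)):
        T (b ∨ ¬a): β-rule — branch into T b  //  T ¬a.
          branch 1.2.1 (add T b):
            T ((¬b ↔ d) ∨ ¬b): β-rule — branch into T (¬b ↔ d)  //  T ¬b.
              branch 1.2.1.1 (add T (¬b ↔ d)):
                T (¬b ↔ d): β-rule — branch into T ¬b, T d  //  F ¬b, F d.
                  branch 1.2.1.1.1 (add T ¬b, T d):
                    × closes — contains both b and ¬b.
                  branch 1.2.1.1.2 (add F ¬b, F d):
                    ○ open, literals {b=T, d=F}.
              branch 1.2.1.2 (add T ¬b):
                × closes — contains both b and ¬b.
          branch 1.2.2 (add T ¬a):
            T ((¬b ↔ d) ∨ ¬b): β-rule — branch into T (¬b ↔ d)  //  T ¬b.
              branch 1.2.2.1 (add T (¬b ↔ d)):
                T (¬b ↔ d): β-rule — branch into T ¬b, T d  //  F ¬b, F d.
                  branch 1.2.2.1.1 (add T ¬b, T d):
                    ○ open, literals {a=F, b=F, d=T}.
                  branch 1.2.2.1.2 (add F ¬b, F d):
                    ○ open, literals {a=F, b=T, d=F}.
              branch 1.2.2.2 (add T ¬b):
                ○ open, literals {a=F, b=F}.
  branch 2 (add F ((¬a ∧ (a ↔ d)) ∨ ((¬b ↔ d) ∨ ¬b)), F (b ∨ ¬a)):
    F ((¬a ∧ (a ↔ d)) ∨ ((¬b ↔ d) ∨ ¬b)): α-rule — add F (¬a ∧ (a ↔ d)), F ((¬b ↔ d) ∨ ¬b).
    F (b ∨ ¬a): α-rule — add F b, F ¬a.
    F ((¬b ↔ d) ∨ ¬b): α-rule — add F (¬b ↔ d), F ¬b.
    × closes — contains both b and ¬b.
5 branches closed, 6 open.
Each open branch fixes some atoms; the unmentioned ones are free. Counting distinct full assignments: branch {a=F, b=T, d=F} (c) contributes 2 new; branch {a=F, d=F} (b, c) contributes 2 new; branch {b=T, d=F} (c, a) contributes 2 new; branch {a=F, b=F, d=T} (c) contributes 2 new; branch {a=F, b=T, d=F} (c) contributes 0 new; branch {a=F, b=F} (c, d) contributes 0 new. Total: 8.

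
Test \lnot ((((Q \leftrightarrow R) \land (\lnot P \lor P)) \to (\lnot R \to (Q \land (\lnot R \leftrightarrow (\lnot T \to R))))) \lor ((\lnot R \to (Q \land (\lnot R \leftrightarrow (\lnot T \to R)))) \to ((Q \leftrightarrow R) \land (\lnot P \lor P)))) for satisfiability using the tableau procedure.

Initial set: {\lnot ((((Q \leftrightarrow R) \land (\lnot P \lor P)) \to (\lnot R \to (Q \land (\lnot R \leftrightarrow (\lnot T \to R))))) \lor ((\lnot R \to (Q \land (\lnot R \leftrightarrow (\lnot T \to R)))) \to ((Q \leftrightarrow R) \land (\lnot P \lor P))))}.
\lnot ((((Q \leftrightarrow R) \land (\lnot P \lor P)) \to (\lnot R \to (Q \land (\lnot R \leftrightarrow (\lnot T \to R))))) \lor ((\lnot R \to (Q \land (\lnot R \leftrightarrow (\lnot T \to R)))) \to ((Q \leftrightarrow R) \land (\lnot P \lor P)))): α-rule — add \lnot (((Q \leftrightarrow R) \land (\lnot P \lor P)) \to (\lnot R \to (Q \land (\lnot R \leftrightarrow (\lnot T \to R))))), \lnot ((\lnot R \to (Q \land (\lnot R \leftrightarrow (\lnot T \to R)))) \to ((Q \leftrightarrow R) \land (\lnot P \lor P))).
\lnot (((Q \leftrightarrow R) \land (\lnot P \lor P)) \to (\lnot R \to (Q \land (\lnot R \leftrightarrow (\lnot T \to R))))): α-rule — add ((Q \leftrightarrow R) \land (\lnot P \lor P)), \lnot (\lnot R \to (Q \land (\lnot R \leftrightarrow (\lnot T \to R)))).
\lnot ((\lnot R \to (Q \land (\lnot R \leftrightarrow (\lnot T \to R)))) \to ((Q \leftrightarrow R) \land (\lnot P \lor P))): α-rule — add (\lnot R \to (Q \land (\lnot R \leftrightarrow (\lnot T \to R)))), \lnot ((Q \leftrightarrow R) \land (\lnot P \lor P)).
((Q \leftrightarrow R) \land (\lnot P \lor P)): α-rule — add (Q \leftrightarrow R), (\lnot P \lor P).
\lnot (\lnot R \to (Q \land (\lnot R \leftrightarrow (\lnot T \to R)))): α-rule — add \lnot R, \lnot (Q \land (\lnot R \leftrightarrow (\lnot T \to R))).
(\lnot R \to (Q \land (\lnot R \leftrightarrow (\lnot T \to R)))): β-rule — branch into \lnot \lnot R  //  (Q \land (\lnot R \leftrightarrow (\lnot T \to R))).
  branch 1 (add \lnot \lnot R):
    × closes — contains both R and \lnot R.
  branch 2 (add (Q \land (\lnot R \leftrightarrow (\lnot T \to R)))):
    (Q \land (\lnot R \leftrightarrow (\lnot T \to R))): α-rule — add Q, (\lnot R \leftrightarrow (\lnot T \to R)).
    \lnot ((Q \leftrightarrow R) \land (\lnot P \lor P)): β-rule — branch into \lnot (Q \leftrightarrow R)  //  \lnot (\lnot P \lor P).
      branch 2.1 (add \lnot (Q \leftrightarrow R)):
        (Q \leftrightarrow R): β-rule — branch into Q, R  //  \lnot Q, \lnot R.
          branch 2.1.1 (add Q, R):
            × closes — contains both R and \lnot R.
          branch 2.1.2 (add \lnot Q, \lnot R):
            × closes — contains both Q and \lnot Q.
      branch 2.2 (add \lnot (\lnot P \lor P)):
        \lnot (\lnot P \lor P): α-rule — add \lnot \lnot P, \lnot P.
        × closes — contains both P and \lnot P.
All 4 branches close.
Every branch closed; the formula is unsatisfiable.

Unsatisfiable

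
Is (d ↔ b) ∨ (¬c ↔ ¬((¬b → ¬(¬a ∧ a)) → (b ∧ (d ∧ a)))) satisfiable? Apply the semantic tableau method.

Initial set: {T ((d ↔ b) ∨ (¬c ↔ ¬((¬b → ¬(¬a ∧ a)) → (b ∧ (d ∧ a)))))}.
T ((d ↔ b) ∨ (¬c ↔ ¬((¬b → ¬(¬a ∧ a)) → (b ∧ (d ∧ a))))): β-rule — branch into T (d ↔ b)  //  T (¬c ↔ ¬((¬b → ¬(¬a ∧ a)) → (b ∧ (d ∧ a)))).
  branch 1 (add T (d ↔ b)):
    T (d ↔ b): β-rule — branch into T d, T b  //  F d, F b.
      branch 1.1 (add T d, T b):
        ○ open, literals {b=1, d=1}.
      branch 1.2 (add F d, F b):
        ○ open, literals {b=0, d=0}.
  branch 2 (add T (¬c ↔ ¬((¬b → ¬(¬a ∧ a)) → (b ∧ (d ∧ a))))):
    T (¬c ↔ ¬((¬b → ¬(¬a ∧ a)) → (b ∧ (d ∧ a)))): β-rule — branch into T ¬c, T ¬((¬b → ¬(¬a ∧ a)) → (b ∧ (d ∧ a)))  //  F ¬c, F ¬((¬b → ¬(¬a ∧ a)) → (b ∧ (d ∧ a))).
      branch 2.1 (add T ¬c, T ¬((¬b → ¬(¬a ∧ a)) → (b ∧ (d ∧ a)))):
        T ¬((¬b → ¬(¬a ∧ a)) → (b ∧ (d ∧ a))): α-rule — add T (¬b → ¬(¬a ∧ a)), F (b ∧ (d ∧ a)).
        T (¬b → ¬(¬a ∧ a)): β-rule — branch into F ¬b  //  T ¬(¬a ∧ a).
          branch 2.1.1 (add F ¬b):
            F (b ∧ (d ∧ a)): β-rule — branch into F b  //  F (d ∧ a).
              branch 2.1.1.1 (add F b):
                × closes — contains both b and ¬b.
              branch 2.1.1.2 (add F (d ∧ a)):
                F (d ∧ a): β-rule — branch into F d  //  F a.
                  branch 2.1.1.2.1 (add F d):
                    ○ open, literals {b=1, c=0, d=0}.
                  branch 2.1.1.2.2 (add F a):
                    ○ open, literals {a=0, b=1, c=0}.
          branch 2.1.2 (add T ¬(¬a ∧ a)):
            F (b ∧ (d ∧ a)): β-rule — branch into F b  //  F (d ∧ a).
              branch 2.1.2.1 (add F b):
                T ¬(¬a ∧ a): β-rule — branch into F ¬a  //  F a.
                  branch 2.1.2.1.1 (add F ¬a):
                    ○ open, literals {a=1, b=0, c=0}.
                  branch 2.1.2.1.2 (add F a):
                    ○ open, literals {a=0, b=0, c=0}.
              branch 2.1.2.2 (add F (d ∧ a)):
                T ¬(¬a ∧ a): β-rule — branch into F ¬a  //  F a.
                  branch 2.1.2.2.1 (add F ¬a):
                    F (d ∧ a): β-rule — branch into F d  //  F a.
                      branch 2.1.2.2.1.1 (add F d):
                        ○ open, literals {a=1, c=0, d=0}.
                      branch 2.1.2.2.1.2 (add F a):
                        × closes — contains both a and ¬a.
                  branch 2.1.2.2.2 (add F a):
                    F (d ∧ a): β-rule — branch into F d  //  F a.
                      branch 2.1.2.2.2.1 (add F d):
                        ○ open, literals {a=0, c=0, d=0}.
                      branch 2.1.2.2.2.2 (add F a):
                        ○ open, literals {a=0, c=0}.
      branch 2.2 (add F ¬c, F ¬((¬b → ¬(¬a ∧ a)) → (b ∧ (d ∧ a)))):
        F ¬((¬b → ¬(¬a ∧ a)) → (b ∧ (d ∧ a))): β-rule — branch into F (¬b → ¬(¬a ∧ a))  //  T (b ∧ (d ∧ a)).
          branch 2.2.1 (add F (¬b → ¬(¬a ∧ a))):
            F (¬b → ¬(¬a ∧ a)): α-rule — add T ¬b, F ¬(¬a ∧ a).
            F ¬(¬a ∧ a): α-rule — add T ¬a, T a.
            × closes — contains both a and ¬a.
          branch 2.2.2 (add T (b ∧ (d ∧ a))):
            T (b ∧ (d ∧ a)): α-rule — add T b, T (d ∧ a).
            T (d ∧ a): α-rule — add T d, T a.
            ○ open, literals {a=1, b=1, c=1, d=1}.
3 branches closed, 10 open.
An open branch gives a satisfying assignment: b=1, d=1.

Satisfiable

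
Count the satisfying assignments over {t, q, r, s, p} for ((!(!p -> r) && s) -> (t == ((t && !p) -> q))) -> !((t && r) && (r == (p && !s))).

Initial set: {T (((!(!p -> r) && s) -> (t == ((t && !p) -> q))) -> !((t && r) && (r == (p && !s))))}.
T (((!(!p -> r) && s) -> (t == ((t && !p) -> q))) -> !((t && r) && (r == (p && !s)))): β-rule — branch into F ((!(!p -> r) && s) -> (t == ((t && !p) -> q)))  //  T !((t && r) && (r == (p && !s))).
  branch 1 (add F ((!(!p -> r) && s) -> (t == ((t && !p) -> q)))):
    F ((!(!p -> r) && s) -> (t == ((t && !p) -> q))): α-rule — add T (!(!p -> r) && s), F (t == ((t && !p) -> q)).
    T (!(!p -> r) && s): α-rule — add T !(!p -> r), T s.
    T !(!p -> r): α-rule — add T !p, F r.
    F (t == ((t && !p) -> q)): β-rule — branch into T t, F ((t && !p) -> q)  //  F t, T ((t && !p) -> q).
      branch 1.1 (add T t, F ((t && !p) -> q)):
        F ((t && !p) -> q): α-rule — add T (t && !p), F q.
        T (t && !p): α-rule — add T t, T !p.
        ○ open, literals {p=F, q=F, r=F, s=T, t=T}.
      branch 1.2 (add F t, T ((t && !p) -> q)):
        T ((t && !p) -> q): β-rule — branch into F (t && !p)  //  T q.
          branch 1.2.1 (add F (t && !p)):
            F (t && !p): β-rule — branch into F t  //  F !p.
              branch 1.2.1.1 (add F t):
                ○ open, literals {p=F, r=F, s=T, t=F}.
              branch 1.2.1.2 (add F !p):
                × closes — contains both p and !p.
          branch 1.2.2 (add T q):
            ○ open, literals {p=F, q=T, r=F, s=T, t=F}.
  branch 2 (add T !((t && r) && (r == (p && !s)))):
    T !((t && r) && (r == (p && !s))): β-rule — branch into F (t && r)  //  F (r == (p && !s)).
      branch 2.1 (add F (t && r)):
        F (t && r): β-rule — branch into F t  //  F r.
          branch 2.1.1 (add F t):
            ○ open, literals {t=F}.
          branch 2.1.2 (add F r):
            ○ open, literals {r=F}.
      branch 2.2 (add F (r == (p && !s))):
        F (r == (p && !s)): β-rule — branch into T r, F (p && !s)  //  F r, T (p && !s).
          branch 2.2.1 (add T r, F (p && !s)):
            F (p && !s): β-rule — branch into F p  //  F !s.
              branch 2.2.1.1 (add F p):
                ○ open, literals {p=F, r=T}.
              branch 2.2.1.2 (add F !s):
                ○ open, literals {r=T, s=T}.
          branch 2.2.2 (add F r, T (p && !s)):
            T (p && !s): α-rule — add T p, T !s.
            ○ open, literals {p=T, r=F, s=F}.
1 branch closed, 8 open.
Each open branch fixes some atoms; the unmentioned ones are free. Counting distinct full assignments: branch {p=F, q=F, r=F, s=T, t=T} (none free) contributes 1 new; branch {p=F, r=F, s=T, t=F} (q) contributes 2 new; branch {p=F, q=T, r=F, s=T, t=F} (none free) contributes 0 new; branch {t=F} (q, r, s, p) contributes 14 new; branch {r=F} (t, q, s, p) contributes 7 new; branch {p=F, r=T} (t, q, s) contributes 4 new; branch {r=T, s=T} (t, q, p) contributes 2 new; branch {p=T, r=F, s=F} (t, q) contributes 0 new. Total: 30.

30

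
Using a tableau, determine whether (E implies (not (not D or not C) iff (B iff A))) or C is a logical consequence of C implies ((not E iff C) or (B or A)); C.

Yes

Initial set: {(C implies ((not E iff C) or (B or A))); C; not ((E implies (not (not D or not C) iff (B iff A))) or C)}.
not ((E implies (not (not D or not C) iff (B iff A))) or C): α-rule — add not (E implies (not (not D or not C) iff (B iff A))), not C.
× closes — contains both C and not C.
All 1 branch closes.
Every branch closed, so the premises entail the conclusion.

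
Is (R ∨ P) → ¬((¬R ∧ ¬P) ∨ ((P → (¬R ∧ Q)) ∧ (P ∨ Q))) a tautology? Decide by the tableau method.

Assume the negation and expand:
Initial set: {F ((R ∨ P) → ¬((¬R ∧ ¬P) ∨ ((P → (¬R ∧ Q)) ∧ (P ∨ Q))))}.
F ((R ∨ P) → ¬((¬R ∧ ¬P) ∨ ((P → (¬R ∧ Q)) ∧ (P ∨ Q)))): α-rule — add T (R ∨ P), F ¬((¬R ∧ ¬P) ∨ ((P → (¬R ∧ Q)) ∧ (P ∨ Q))).
T (R ∨ P): β-rule — branch into T R  //  T P.
  branch 1 (add T R):
    F ¬((¬R ∧ ¬P) ∨ ((P → (¬R ∧ Q)) ∧ (P ∨ Q))): β-rule — branch into T (¬R ∧ ¬P)  //  T ((P → (¬R ∧ Q)) ∧ (P ∨ Q)).
      branch 1.1 (add T (¬R ∧ ¬P)):
        T (¬R ∧ ¬P): α-rule — add T ¬R, T ¬P.
        × closes — contains both R and ¬R.
      branch 1.2 (add T ((P → (¬R ∧ Q)) ∧ (P ∨ Q))):
        T ((P → (¬R ∧ Q)) ∧ (P ∨ Q)): α-rule — add T (P → (¬R ∧ Q)), T (P ∨ Q).
        T (P → (¬R ∧ Q)): β-rule — branch into F P  //  T (¬R ∧ Q).
          branch 1.2.1 (add F P):
            T (P ∨ Q): β-rule — branch into T P  //  T Q.
              branch 1.2.1.1 (add T P):
                × closes — contains both P and ¬P.
              branch 1.2.1.2 (add T Q):
                ○ open, literals {P=F, Q=T, R=T}.
          branch 1.2.2 (add T (¬R ∧ Q)):
            T (¬R ∧ Q): α-rule — add T ¬R, T Q.
            × closes — contains both R and ¬R.
  branch 2 (add T P):
    F ¬((¬R ∧ ¬P) ∨ ((P → (¬R ∧ Q)) ∧ (P ∨ Q))): β-rule — branch into T (¬R ∧ ¬P)  //  T ((P → (¬R ∧ Q)) ∧ (P ∨ Q)).
      branch 2.1 (add T (¬R ∧ ¬P)):
        T (¬R ∧ ¬P): α-rule — add T ¬R, T ¬P.
        × closes — contains both P and ¬P.
      branch 2.2 (add T ((P → (¬R ∧ Q)) ∧ (P ∨ Q))):
        T ((P → (¬R ∧ Q)) ∧ (P ∨ Q)): α-rule — add T (P → (¬R ∧ Q)), T (P ∨ Q).
        T (P → (¬R ∧ Q)): β-rule — branch into F P  //  T (¬R ∧ Q).
          branch 2.2.1 (add F P):
            × closes — contains both P and ¬P.
          branch 2.2.2 (add T (¬R ∧ Q)):
            T (¬R ∧ Q): α-rule — add T ¬R, T Q.
            T (P ∨ Q): β-rule — branch into T P  //  T Q.
              branch 2.2.2.1 (add T P):
                ○ open, literals {P=T, Q=T, R=F}.
              branch 2.2.2.2 (add T Q):
                ○ open, literals {P=T, Q=T, R=F}.
5 branches closed, 3 open.
An open branch gives a countermodel: P=F, Q=T, R=T (unmentioned atoms arbitrary); under it the original formula is false.

Not valid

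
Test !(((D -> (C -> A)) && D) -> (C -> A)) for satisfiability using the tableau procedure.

Initial set: {T !(((D -> (C -> A)) && D) -> (C -> A))}.
T !(((D -> (C -> A)) && D) -> (C -> A)): α-rule — add T ((D -> (C -> A)) && D), F (C -> A).
T ((D -> (C -> A)) && D): α-rule — add T (D -> (C -> A)), T D.
F (C -> A): α-rule — add T C, F A.
T (D -> (C -> A)): β-rule — branch into F D  //  T (C -> A).
  branch 1 (add F D):
    × closes — contains both D and !D.
  branch 2 (add T (C -> A)):
    T (C -> A): β-rule — branch into F C  //  T A.
      branch 2.1 (add F C):
        × closes — contains both C and !C.
      branch 2.2 (add T A):
        × closes — contains both A and !A.
All 3 branches close.
Every branch closed; the formula is unsatisfiable.

Unsatisfiable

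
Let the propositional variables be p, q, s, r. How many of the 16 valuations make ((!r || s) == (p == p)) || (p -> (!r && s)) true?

14

Initial set: {(((!r || s) == (p == p)) || (p -> (!r && s)))}.
(((!r || s) == (p == p)) || (p -> (!r && s))): β-rule — branch into ((!r || s) == (p == p))  //  (p -> (!r && s)).
  branch 1 (add ((!r || s) == (p == p))):
    ((!r || s) == (p == p)): β-rule — branch into (!r || s), (p == p)  //  !(!r || s), !(p == p).
      branch 1.1 (add (!r || s), (p == p)):
        (!r || s): β-rule — branch into !r  //  s.
          branch 1.1.1 (add !r):
            (p == p): β-rule — branch into p, p  //  !p, !p.
              branch 1.1.1.1 (add p, p):
                ○ open, literals {p=1, r=0}.
              branch 1.1.1.2 (add !p, !p):
                ○ open, literals {p=0, r=0}.
          branch 1.1.2 (add s):
            (p == p): β-rule — branch into p, p  //  !p, !p.
              branch 1.1.2.1 (add p, p):
                ○ open, literals {p=1, s=1}.
              branch 1.1.2.2 (add !p, !p):
                ○ open, literals {p=0, s=1}.
      branch 1.2 (add !(!r || s), !(p == p)):
        !(!r || s): α-rule — add !!r, !s.
        !(p == p): β-rule — branch into p, !p  //  !p, p.
          branch 1.2.1 (add p, !p):
            × closes — contains both p and !p.
          branch 1.2.2 (add !p, p):
            × closes — contains both p and !p.
  branch 2 (add (p -> (!r && s))):
    (p -> (!r && s)): β-rule — branch into !p  //  (!r && s).
      branch 2.1 (add !p):
        ○ open, literals {p=0}.
      branch 2.2 (add (!r && s)):
        (!r && s): α-rule — add !r, s.
        ○ open, literals {r=0, s=1}.
2 branches closed, 6 open.
Each open branch fixes some atoms; the unmentioned ones are free. Counting distinct full assignments: branch {p=1, r=0} (q, s) contributes 4 new; branch {p=0, r=0} (q, s) contributes 4 new; branch {p=1, s=1} (q, r) contributes 2 new; branch {p=0, s=1} (q, r) contributes 2 new; branch {p=0} (q, s, r) contributes 2 new; branch {r=0, s=1} (p, q) contributes 0 new. Total: 14.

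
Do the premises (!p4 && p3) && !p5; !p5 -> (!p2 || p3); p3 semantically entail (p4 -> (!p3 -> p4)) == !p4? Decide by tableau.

Initial set: {T ((!p4 && p3) && !p5); T (!p5 -> (!p2 || p3)); T p3; F ((p4 -> (!p3 -> p4)) == !p4)}.
T ((!p4 && p3) && !p5): α-rule — add T (!p4 && p3), T !p5.
T (!p4 && p3): α-rule — add T !p4, T p3.
T (!p5 -> (!p2 || p3)): β-rule — branch into F !p5  //  T (!p2 || p3).
  branch 1 (add F !p5):
    × closes — contains both p5 and !p5.
  branch 2 (add T (!p2 || p3)):
    F ((p4 -> (!p3 -> p4)) == !p4): β-rule — branch into T (p4 -> (!p3 -> p4)), F !p4  //  F (p4 -> (!p3 -> p4)), T !p4.
      branch 2.1 (add T (p4 -> (!p3 -> p4)), F !p4):
        × closes — contains both p4 and !p4.
      branch 2.2 (add F (p4 -> (!p3 -> p4)), T !p4):
        F (p4 -> (!p3 -> p4)): α-rule — add T p4, F (!p3 -> p4).
        × closes — contains both p4 and !p4.
All 3 branches close.
Every branch closed, so the premises entail the conclusion.

Yes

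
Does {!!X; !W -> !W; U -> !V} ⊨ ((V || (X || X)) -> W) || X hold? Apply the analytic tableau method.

Initial set: {!!X; (!W -> !W); (U -> !V); !(((V || (X || X)) -> W) || X)}.
!!X: drop double negation, giving X.
!(((V || (X || X)) -> W) || X): α-rule — add !((V || (X || X)) -> W), !X.
× closes — contains both X and !X.
All 1 branch closes.
Every branch closed, so the premises entail the conclusion.

Yes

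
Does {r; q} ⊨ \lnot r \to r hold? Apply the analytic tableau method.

Yes

Initial set: {r; q; \lnot (\lnot r \to r)}.
\lnot (\lnot r \to r): α-rule — add \lnot r, \lnot r.
× closes — contains both r and \lnot r.
All 1 branch closes.
Every branch closed, so the premises entail the conclusion.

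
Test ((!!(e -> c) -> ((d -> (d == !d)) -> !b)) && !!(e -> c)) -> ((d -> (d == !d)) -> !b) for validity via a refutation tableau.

Assume the negation and expand:
Initial set: {!(((!!(e -> c) -> ((d -> (d == !d)) -> !b)) && !!(e -> c)) -> ((d -> (d == !d)) -> !b))}.
!(((!!(e -> c) -> ((d -> (d == !d)) -> !b)) && !!(e -> c)) -> ((d -> (d == !d)) -> !b)): α-rule — add ((!!(e -> c) -> ((d -> (d == !d)) -> !b)) && !!(e -> c)), !((d -> (d == !d)) -> !b).
((!!(e -> c) -> ((d -> (d == !d)) -> !b)) && !!(e -> c)): α-rule — add (!!(e -> c) -> ((d -> (d == !d)) -> !b)), !!(e -> c).
!((d -> (d == !d)) -> !b): α-rule — add (d -> (d == !d)), !!b.
!!(e -> c): drop double negation, giving (e -> c).
(!!(e -> c) -> ((d -> (d == !d)) -> !b)): β-rule — branch into !!!(e -> c)  //  ((d -> (d == !d)) -> !b).
  branch 1 (add !!!(e -> c)):
    !!!(e -> c): drop double negation, giving !(e -> c).
    !(e -> c): α-rule — add e, !c.
    (d -> (d == !d)): β-rule — branch into !d  //  (d == !d).
      branch 1.1 (add !d):
        (e -> c): β-rule — branch into !e  //  c.
          branch 1.1.1 (add !e):
            × closes — contains both e and !e.
          branch 1.1.2 (add c):
            × closes — contains both c and !c.
      branch 1.2 (add (d == !d)):
        (e -> c): β-rule — branch into !e  //  c.
          branch 1.2.1 (add !e):
            × closes — contains both e and !e.
          branch 1.2.2 (add c):
            × closes — contains both c and !c.
  branch 2 (add ((d -> (d == !d)) -> !b)):
    (d -> (d == !d)): β-rule — branch into !d  //  (d == !d).
      branch 2.1 (add !d):
        (e -> c): β-rule — branch into !e  //  c.
          branch 2.1.1 (add !e):
            ((d -> (d == !d)) -> !b): β-rule — branch into !(d -> (d == !d))  //  !b.
              branch 2.1.1.1 (add !(d -> (d == !d))):
                !(d -> (d == !d)): α-rule — add d, !(d == !d).
                × closes — contains both d and !d.
              branch 2.1.1.2 (add !b):
                × closes — contains both b and !b.
          branch 2.1.2 (add c):
            ((d -> (d == !d)) -> !b): β-rule — branch into !(d -> (d == !d))  //  !b.
              branch 2.1.2.1 (add !(d -> (d == !d))):
                !(d -> (d == !d)): α-rule — add d, !(d == !d).
                × closes — contains both d and !d.
              branch 2.1.2.2 (add !b):
                × closes — contains both b and !b.
      branch 2.2 (add (d == !d)):
        (e -> c): β-rule — branch into !e  //  c.
          branch 2.2.1 (add !e):
            ((d -> (d == !d)) -> !b): β-rule — branch into !(d -> (d == !d))  //  !b.
              branch 2.2.1.1 (add !(d -> (d == !d))):
                !(d -> (d == !d)): α-rule — add d, !(d == !d).
                (d == !d): β-rule — branch into d, !d  //  !d, !!d.
                  branch 2.2.1.1.1 (add d, !d):
                    × closes — contains both d and !d.
                  branch 2.2.1.1.2 (add !d, !!d):
                    × closes — contains both d and !d.
              branch 2.2.1.2 (add !b):
                × closes — contains both b and !b.
          branch 2.2.2 (add c):
            ((d -> (d == !d)) -> !b): β-rule — branch into !(d -> (d == !d))  //  !b.
              branch 2.2.2.1 (add !(d -> (d == !d))):
                !(d -> (d == !d)): α-rule — add d, !(d == !d).
                (d == !d): β-rule — branch into d, !d  //  !d, !!d.
                  branch 2.2.2.1.1 (add d, !d):
                    × closes — contains both d and !d.
                  branch 2.2.2.1.2 (add !d, !!d):
                    × closes — contains both d and !d.
              branch 2.2.2.2 (add !b):
                × closes — contains both b and !b.
All 14 branches close.
Every branch closed, so the negation is unsatisfiable and the formula is valid.

Valid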